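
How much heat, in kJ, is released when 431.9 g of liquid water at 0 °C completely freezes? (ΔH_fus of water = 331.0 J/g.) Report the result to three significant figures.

q = 143 kJ

q = m × ΔH_fus = 431.9 × 331.0 = 143000 J = 143 kJ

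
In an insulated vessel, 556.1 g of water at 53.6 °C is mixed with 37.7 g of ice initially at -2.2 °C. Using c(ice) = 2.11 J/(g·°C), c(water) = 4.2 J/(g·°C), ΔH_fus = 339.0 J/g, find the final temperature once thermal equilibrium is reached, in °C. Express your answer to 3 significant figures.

T_f = 45.0 °C

Heat to bring ice to 0 °C and melt it: q₁ = 37.7×2.11×2.2 + 37.7×339.0 = 12955 J
Heat the water can supply cooling to 0 °C: 556.1×4.2×53.6 = 125189 J > q₁, so all ice melts.
Energy balance: 556.1×4.2×(53.6 − T) = 12955 + 37.7×4.2×(T − 0)
2335.62(53.6 − T) = 12955 + 158.34 T
125189 − 12955 = 2493.96 T
T = 112234 / 2493.96 = 45.00 °C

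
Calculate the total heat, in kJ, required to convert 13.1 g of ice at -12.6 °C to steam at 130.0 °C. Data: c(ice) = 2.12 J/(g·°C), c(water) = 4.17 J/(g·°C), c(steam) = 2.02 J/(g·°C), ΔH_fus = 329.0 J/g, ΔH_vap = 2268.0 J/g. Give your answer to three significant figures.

q = 40.6 kJ

q1 (heat ice -12.6→0.0 °C): 13.1 × 2.12 × 12.6 = 350 J
q2 (melt at 0 °C): 13.1 × 329.0 = 4310 J
q3 (heat water 0.0→100.0 °C): 13.1 × 4.17 × 100.0 = 5463 J
q4 (vaporize at 100 °C): 13.1 × 2268.0 = 29711 J
q5 (heat steam 100.0→130.0 °C): 13.1 × 2.02 × 30.0 = 794 J
Total: 350 + 4310 + 5463 + 29711 + 794 = 40628 J = 40.6 kJ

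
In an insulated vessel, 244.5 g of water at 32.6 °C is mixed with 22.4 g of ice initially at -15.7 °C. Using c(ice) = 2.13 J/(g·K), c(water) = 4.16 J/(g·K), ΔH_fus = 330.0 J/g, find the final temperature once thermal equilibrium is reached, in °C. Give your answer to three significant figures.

T_f = 22.5 °C

Heat to bring ice to 0 °C and melt it: q₁ = 22.4×2.13×15.7 + 22.4×330.0 = 8141.1 J
Heat the water can supply cooling to 0 °C: 244.5×4.16×32.6 = 33158.1 J > q₁, so all ice melts.
Energy balance: 244.5×4.16×(32.6 − T) = 8141.1 + 22.4×4.16×(T − 0)
1017.12(32.6 − T) = 8141.1 + 93.184 T
33158.1 − 8141.1 = 1110.304 T
T = 25017.0 / 1110.304 = 22.53 °C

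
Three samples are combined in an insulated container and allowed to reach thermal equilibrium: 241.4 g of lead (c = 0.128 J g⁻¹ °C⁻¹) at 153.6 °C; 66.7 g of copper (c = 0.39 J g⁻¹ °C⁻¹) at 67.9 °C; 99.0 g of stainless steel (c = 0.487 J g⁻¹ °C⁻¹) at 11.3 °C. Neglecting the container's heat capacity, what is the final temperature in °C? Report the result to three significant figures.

T_f = 67.1 °C

Σ mᵢcᵢ(T − Tᵢ) = 0  ⇒  T = Σ mᵢcᵢTᵢ / Σ mᵢcᵢ
Σ mᵢcᵢ = 241.4×0.128 + 66.7×0.39 + 99.0×0.487 = 105.1252
Σ mᵢcᵢTᵢ = 30.8992×153.6 + 26.013×67.9 + 48.213×11.3 = 7057.2
T = 7057.2 / 105.1252 = 67.13 °C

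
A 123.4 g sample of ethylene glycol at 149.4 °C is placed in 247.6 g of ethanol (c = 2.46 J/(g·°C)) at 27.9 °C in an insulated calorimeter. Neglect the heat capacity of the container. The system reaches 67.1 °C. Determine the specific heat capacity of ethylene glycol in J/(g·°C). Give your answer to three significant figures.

q_gained = (247.6 × 2.46) × (67.1 − 27.9) = 23880 J
q_lost = 123.4 × c × (149.4 − 67.1) = 10155.82 c
Set equal: c = 23880 / 10155.82 = 2.35 J/(g·°C)

c = 2.35 J/(g·°C)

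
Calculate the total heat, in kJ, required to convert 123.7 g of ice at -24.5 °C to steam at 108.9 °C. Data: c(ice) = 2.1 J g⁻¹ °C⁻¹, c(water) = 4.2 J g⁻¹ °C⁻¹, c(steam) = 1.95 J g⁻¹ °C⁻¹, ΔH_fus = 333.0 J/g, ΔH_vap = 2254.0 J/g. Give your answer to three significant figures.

q = 380 kJ

q1 (heat ice -24.5→0.0 °C): 123.7 × 2.1 × 24.5 = 6364 J
q2 (melt at 0 °C): 123.7 × 333.0 = 41192 J
q3 (heat water 0.0→100.0 °C): 123.7 × 4.2 × 100.0 = 51954 J
q4 (vaporize at 100 °C): 123.7 × 2254.0 = 278820 J
q5 (heat steam 100.0→108.9 °C): 123.7 × 1.95 × 8.9 = 2147 J
Total: 6364 + 41192 + 51954 + 278820 + 2147 = 380477 J = 380 kJ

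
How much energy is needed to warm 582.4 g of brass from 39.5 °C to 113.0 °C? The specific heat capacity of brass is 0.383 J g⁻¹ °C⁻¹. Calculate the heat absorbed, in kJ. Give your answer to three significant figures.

q = 16.4 kJ

q = m c ΔT = 582.4 × 0.383 × (113.0 − 39.5)
q = 582.4 × 0.383 × 73.5 = 16390 J = 16.4 kJ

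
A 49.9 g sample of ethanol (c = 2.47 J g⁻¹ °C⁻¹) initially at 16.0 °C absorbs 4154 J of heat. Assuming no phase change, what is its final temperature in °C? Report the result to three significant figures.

T_f = 49.7 °C

ΔT = q / (m c) = 4154 / (49.9 × 2.47) = 33.70 °C
T_f = 16.0 + 33.70 = 49.70 °C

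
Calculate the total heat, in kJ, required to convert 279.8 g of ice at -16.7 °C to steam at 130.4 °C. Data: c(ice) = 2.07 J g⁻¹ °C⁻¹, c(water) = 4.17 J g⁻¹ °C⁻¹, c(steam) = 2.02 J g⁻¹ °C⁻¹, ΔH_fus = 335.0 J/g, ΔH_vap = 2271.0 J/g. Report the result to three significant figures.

q = 873 kJ

q1 (heat ice -16.7→0.0 °C): 279.8 × 2.07 × 16.7 = 9672 J
q2 (melt at 0 °C): 279.8 × 335.0 = 93733 J
q3 (heat water 0.0→100.0 °C): 279.8 × 4.17 × 100.0 = 116677 J
q4 (vaporize at 100 °C): 279.8 × 2271.0 = 635426 J
q5 (heat steam 100.0→130.4 °C): 279.8 × 2.02 × 30.4 = 17182 J
Total: 9672 + 93733 + 116677 + 635426 + 17182 = 872690 J = 873 kJ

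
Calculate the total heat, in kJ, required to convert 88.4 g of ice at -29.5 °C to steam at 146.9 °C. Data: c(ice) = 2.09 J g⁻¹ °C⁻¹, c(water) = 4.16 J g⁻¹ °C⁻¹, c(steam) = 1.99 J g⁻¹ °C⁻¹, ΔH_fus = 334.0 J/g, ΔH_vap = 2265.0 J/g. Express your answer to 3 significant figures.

q1 (heat ice -29.5→0.0 °C): 88.4 × 2.09 × 29.5 = 5450 J
q2 (melt at 0 °C): 88.4 × 334.0 = 29526 J
q3 (heat water 0.0→100.0 °C): 88.4 × 4.16 × 100.0 = 36774 J
q4 (vaporize at 100 °C): 88.4 × 2265.0 = 200226 J
q5 (heat steam 100.0→146.9 °C): 88.4 × 1.99 × 46.9 = 8250 J
Total: 5450 + 29526 + 36774 + 200226 + 8250 = 280226 J = 280 kJ

q = 280 kJ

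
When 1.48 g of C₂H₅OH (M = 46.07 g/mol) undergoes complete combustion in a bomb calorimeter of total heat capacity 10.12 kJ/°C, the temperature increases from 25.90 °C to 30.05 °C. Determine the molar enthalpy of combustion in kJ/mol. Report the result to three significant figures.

ΔT = 30.05 − 25.90 = 4.15 °C
q_cal = C_cal × ΔT = 10.12 × 4.15 = 41.998 kJ
n = 1.48 / 46.07 = 0.03213 mol
q_rxn = −q_cal = -41.998 kJ
ΔH = -41.998 / 0.03213 = -1307 kJ/mol

ΔH = -1310 kJ/mol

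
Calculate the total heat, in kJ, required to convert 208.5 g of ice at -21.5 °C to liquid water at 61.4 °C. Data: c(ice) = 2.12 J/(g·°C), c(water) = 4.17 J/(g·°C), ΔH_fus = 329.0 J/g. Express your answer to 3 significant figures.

q = 131 kJ

q1 (heat ice -21.5→0.0 °C): 208.5 × 2.12 × 21.5 = 9503 J
q2 (melt at 0 °C): 208.5 × 329.0 = 68597 J
q3 (heat water 0.0→61.4 °C): 208.5 × 4.17 × 61.4 = 53384 J
Total: 9503 + 68597 + 53384 = 131484 J = 131 kJ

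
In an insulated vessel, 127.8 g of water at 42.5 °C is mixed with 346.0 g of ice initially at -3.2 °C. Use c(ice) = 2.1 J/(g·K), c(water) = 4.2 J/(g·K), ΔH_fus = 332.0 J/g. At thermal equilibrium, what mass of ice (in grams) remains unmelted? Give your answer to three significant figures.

m_ice remaining = 284 g

Heat to warm all ice to 0 °C: 346.0×2.1×3.2 = 2325.1 J
Heat released by water cooling to 0 °C: 127.8×4.2×42.5 = 22812 J
22812 J < 2325.1 + 346.0×332.0 = 117197.1 J, so not all ice melts; final T = 0 °C.
Heat left for melting: 22812 − 2325.1 = 20486.9 J
Mass melted = 20486.9 / 332.0 = 61.71 g
Ice remaining = 346.0 − 61.71 = 284.29 g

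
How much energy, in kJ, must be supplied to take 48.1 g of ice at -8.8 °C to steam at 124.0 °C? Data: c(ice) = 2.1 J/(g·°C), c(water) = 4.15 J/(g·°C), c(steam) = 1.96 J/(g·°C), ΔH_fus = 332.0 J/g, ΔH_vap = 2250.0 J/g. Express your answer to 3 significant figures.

q1 (heat ice -8.8→0.0 °C): 48.1 × 2.1 × 8.8 = 889 J
q2 (melt at 0 °C): 48.1 × 332.0 = 15969 J
q3 (heat water 0.0→100.0 °C): 48.1 × 4.15 × 100.0 = 19962 J
q4 (vaporize at 100 °C): 48.1 × 2250.0 = 108225 J
q5 (heat steam 100.0→124.0 °C): 48.1 × 1.96 × 24.0 = 2263 J
Total: 889 + 15969 + 19962 + 108225 + 2263 = 147308 J = 147 kJ

q = 147 kJ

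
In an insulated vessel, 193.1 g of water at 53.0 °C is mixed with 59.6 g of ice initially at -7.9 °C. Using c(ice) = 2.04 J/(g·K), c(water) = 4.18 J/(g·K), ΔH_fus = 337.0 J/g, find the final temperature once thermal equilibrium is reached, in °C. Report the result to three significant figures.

Heat to bring ice to 0 °C and melt it: q₁ = 59.6×2.04×7.9 + 59.6×337.0 = 21046 J
Heat the water can supply cooling to 0 °C: 193.1×4.18×53.0 = 42779.4 J > q₁, so all ice melts.
Energy balance: 193.1×4.18×(53.0 − T) = 21046 + 59.6×4.18×(T − 0)
807.158(53.0 − T) = 21046 + 249.128 T
42779.4 − 21046 = 1056.286 T
T = 21733.4 / 1056.286 = 20.58 °C

T_f = 20.6 °C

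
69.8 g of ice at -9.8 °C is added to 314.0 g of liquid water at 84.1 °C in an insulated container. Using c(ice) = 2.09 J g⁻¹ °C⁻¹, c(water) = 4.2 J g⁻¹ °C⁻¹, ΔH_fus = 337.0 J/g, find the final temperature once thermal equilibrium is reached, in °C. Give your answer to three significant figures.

Heat to bring ice to 0 °C and melt it: q₁ = 69.8×2.09×9.8 + 69.8×337.0 = 24952 J
Heat the water can supply cooling to 0 °C: 314.0×4.2×84.1 = 110911 J > q₁, so all ice melts.
Energy balance: 314.0×4.2×(84.1 − T) = 24952 + 69.8×4.2×(T − 0)
1318.8(84.1 − T) = 24952 + 293.16 T
110911 − 24952 = 1611.96 T
T = 85959 / 1611.96 = 53.33 °C

T_f = 53.3 °C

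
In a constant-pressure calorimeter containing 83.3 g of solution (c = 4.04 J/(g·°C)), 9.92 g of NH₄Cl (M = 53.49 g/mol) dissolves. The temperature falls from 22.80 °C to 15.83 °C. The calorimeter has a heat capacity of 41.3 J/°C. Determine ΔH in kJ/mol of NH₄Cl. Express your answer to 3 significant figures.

ΔH = 14.2 kJ/mol

|ΔT| = |15.83 − 22.80| = 6.97 °C
|q_surr| = (83.3 × 4.04 + 41.3) × 6.97 = 377.832 × 6.97 = 2633 J
n(NH₄Cl) = 9.92 / 53.49 = 0.1855 mol
Temperature fell, so q_rxn = +|q_surr| = 2.633 kJ
ΔH = q_rxn / n = 14.19 kJ/mol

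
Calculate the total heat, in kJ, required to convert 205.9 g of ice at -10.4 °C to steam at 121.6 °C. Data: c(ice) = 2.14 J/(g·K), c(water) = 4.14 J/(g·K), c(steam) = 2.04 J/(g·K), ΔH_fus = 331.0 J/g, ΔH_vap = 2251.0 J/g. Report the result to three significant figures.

q = 631 kJ

q1 (heat ice -10.4→0.0 °C): 205.9 × 2.14 × 10.4 = 4583 J
q2 (melt at 0 °C): 205.9 × 331.0 = 68153 J
q3 (heat water 0.0→100.0 °C): 205.9 × 4.14 × 100.0 = 85243 J
q4 (vaporize at 100 °C): 205.9 × 2251.0 = 463481 J
q5 (heat steam 100.0→121.6 °C): 205.9 × 2.04 × 21.6 = 9073 J
Total: 4583 + 68153 + 85243 + 463481 + 9073 = 630533 J = 631 kJ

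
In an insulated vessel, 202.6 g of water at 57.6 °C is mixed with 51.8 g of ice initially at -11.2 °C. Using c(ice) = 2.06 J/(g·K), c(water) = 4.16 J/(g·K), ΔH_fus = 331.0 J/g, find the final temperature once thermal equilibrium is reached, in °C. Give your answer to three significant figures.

T_f = 28.5 °C

Heat to bring ice to 0 °C and melt it: q₁ = 51.8×2.06×11.2 + 51.8×331.0 = 18341 J
Heat the water can supply cooling to 0 °C: 202.6×4.16×57.6 = 48546.2 J > q₁, so all ice melts.
Energy balance: 202.6×4.16×(57.6 − T) = 18341 + 51.8×4.16×(T − 0)
842.816(57.6 − T) = 18341 + 215.488 T
48546.2 − 18341 = 1058.304 T
T = 30205.2 / 1058.304 = 28.54 °C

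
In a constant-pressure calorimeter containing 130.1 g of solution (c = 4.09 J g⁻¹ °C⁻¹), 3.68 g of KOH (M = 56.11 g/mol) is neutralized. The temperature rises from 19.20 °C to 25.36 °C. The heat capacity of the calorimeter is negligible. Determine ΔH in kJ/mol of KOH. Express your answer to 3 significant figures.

ΔH = -50.0 kJ/mol

|ΔT| = |25.36 − 19.20| = 6.16 °C
|q_surr| = (130.1 × 4.09) × 6.16 = 532.109 × 6.16 = 3278 J
n(KOH) = 3.68 / 56.11 = 0.06559 mol
Temperature rose, so q_rxn = −|q_surr| = -3.278 kJ
ΔH = q_rxn / n = -49.98 kJ/mol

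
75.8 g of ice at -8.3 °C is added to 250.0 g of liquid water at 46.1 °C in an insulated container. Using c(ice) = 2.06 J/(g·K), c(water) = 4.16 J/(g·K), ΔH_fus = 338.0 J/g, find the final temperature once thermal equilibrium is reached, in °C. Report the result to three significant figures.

Heat to bring ice to 0 °C and melt it: q₁ = 75.8×2.06×8.3 + 75.8×338.0 = 26916 J
Heat the water can supply cooling to 0 °C: 250.0×4.16×46.1 = 47944.0 J > q₁, so all ice melts.
Energy balance: 250.0×4.16×(46.1 − T) = 26916 + 75.8×4.16×(T − 0)
1040(46.1 − T) = 26916 + 315.328 T
47944.0 − 26916 = 1355.328 T
T = 21028.0 / 1355.328 = 15.52 °C

T_f = 15.5 °C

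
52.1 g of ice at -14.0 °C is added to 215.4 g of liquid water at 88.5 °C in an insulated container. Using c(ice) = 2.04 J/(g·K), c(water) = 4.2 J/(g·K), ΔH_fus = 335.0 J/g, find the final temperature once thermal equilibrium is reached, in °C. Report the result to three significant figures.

T_f = 54.4 °C

Heat to bring ice to 0 °C and melt it: q₁ = 52.1×2.04×14.0 + 52.1×335.0 = 18941 J
Heat the water can supply cooling to 0 °C: 215.4×4.2×88.5 = 80064.2 J > q₁, so all ice melts.
Energy balance: 215.4×4.2×(88.5 − T) = 18941 + 52.1×4.2×(T − 0)
904.68(88.5 − T) = 18941 + 218.82 T
80064.2 − 18941 = 1123.50 T
T = 61123.2 / 1123.50 = 54.40 °C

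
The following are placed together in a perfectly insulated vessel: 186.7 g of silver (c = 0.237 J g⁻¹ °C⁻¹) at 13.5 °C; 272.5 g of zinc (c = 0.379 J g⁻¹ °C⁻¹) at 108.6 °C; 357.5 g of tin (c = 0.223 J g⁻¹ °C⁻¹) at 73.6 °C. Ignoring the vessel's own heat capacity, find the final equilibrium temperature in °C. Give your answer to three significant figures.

Σ mᵢcᵢ(T − Tᵢ) = 0  ⇒  T = Σ mᵢcᵢTᵢ / Σ mᵢcᵢ
Σ mᵢcᵢ = 186.7×0.237 + 272.5×0.379 + 357.5×0.223 = 227.2479
Σ mᵢcᵢTᵢ = 44.2479×13.5 + 103.2775×108.6 + 79.7225×73.6 = 17681
T = 17681 / 227.2479 = 77.80 °C

T_f = 77.8 °C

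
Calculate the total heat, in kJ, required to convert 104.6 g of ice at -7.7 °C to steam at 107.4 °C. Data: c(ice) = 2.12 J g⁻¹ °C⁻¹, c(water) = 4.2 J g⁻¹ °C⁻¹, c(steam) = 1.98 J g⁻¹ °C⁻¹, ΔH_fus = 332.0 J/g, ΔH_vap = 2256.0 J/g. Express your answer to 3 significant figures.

q1 (heat ice -7.7→0.0 °C): 104.6 × 2.12 × 7.7 = 1707 J
q2 (melt at 0 °C): 104.6 × 332.0 = 34727 J
q3 (heat water 0.0→100.0 °C): 104.6 × 4.2 × 100.0 = 43932 J
q4 (vaporize at 100 °C): 104.6 × 2256.0 = 235978 J
q5 (heat steam 100.0→107.4 °C): 104.6 × 1.98 × 7.4 = 1533 J
Total: 1707 + 34727 + 43932 + 235978 + 1533 = 317877 J = 318 kJ

q = 318 kJ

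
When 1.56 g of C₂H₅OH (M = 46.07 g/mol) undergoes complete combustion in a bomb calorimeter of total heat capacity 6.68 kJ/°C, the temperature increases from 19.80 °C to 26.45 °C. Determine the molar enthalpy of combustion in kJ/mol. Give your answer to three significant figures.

ΔH = -1310 kJ/mol

ΔT = 26.45 − 19.80 = 6.65 °C
q_cal = C_cal × ΔT = 6.68 × 6.65 = 44.422 kJ
n = 1.56 / 46.07 = 0.03386 mol
q_rxn = −q_cal = -44.422 kJ
ΔH = -44.422 / 0.03386 = -1312 kJ/mol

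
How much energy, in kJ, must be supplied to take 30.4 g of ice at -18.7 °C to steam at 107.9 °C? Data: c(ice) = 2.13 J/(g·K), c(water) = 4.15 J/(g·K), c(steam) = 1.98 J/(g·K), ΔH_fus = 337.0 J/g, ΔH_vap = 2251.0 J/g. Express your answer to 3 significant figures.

q1 (heat ice -18.7→0.0 °C): 30.4 × 2.13 × 18.7 = 1211 J
q2 (melt at 0 °C): 30.4 × 337.0 = 10245 J
q3 (heat water 0.0→100.0 °C): 30.4 × 4.15 × 100.0 = 12616 J
q4 (vaporize at 100 °C): 30.4 × 2251.0 = 68430 J
q5 (heat steam 100.0→107.9 °C): 30.4 × 1.98 × 7.9 = 476 J
Total: 1211 + 10245 + 12616 + 68430 + 476 = 92978 J = 93.0 kJ

q = 93.0 kJ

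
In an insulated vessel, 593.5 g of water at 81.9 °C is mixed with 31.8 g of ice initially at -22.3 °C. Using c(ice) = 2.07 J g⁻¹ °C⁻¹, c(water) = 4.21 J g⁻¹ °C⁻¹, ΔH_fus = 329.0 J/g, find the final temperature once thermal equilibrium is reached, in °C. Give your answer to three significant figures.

T_f = 73.2 °C

Heat to bring ice to 0 °C and melt it: q₁ = 31.8×2.07×22.3 + 31.8×329.0 = 11930 J
Heat the water can supply cooling to 0 °C: 593.5×4.21×81.9 = 204638 J > q₁, so all ice melts.
Energy balance: 593.5×4.21×(81.9 − T) = 11930 + 31.8×4.21×(T − 0)
2498.635(81.9 − T) = 11930 + 133.878 T
204638 − 11930 = 2632.513 T
T = 192708 / 2632.513 = 73.20 °C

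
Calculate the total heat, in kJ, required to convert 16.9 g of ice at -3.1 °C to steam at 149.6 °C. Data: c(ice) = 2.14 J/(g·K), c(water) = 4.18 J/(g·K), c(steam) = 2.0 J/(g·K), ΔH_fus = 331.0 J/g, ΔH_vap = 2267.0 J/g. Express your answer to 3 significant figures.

q1 (heat ice -3.1→0.0 °C): 16.9 × 2.14 × 3.1 = 112 J
q2 (melt at 0 °C): 16.9 × 331.0 = 5594 J
q3 (heat water 0.0→100.0 °C): 16.9 × 4.18 × 100.0 = 7064 J
q4 (vaporize at 100 °C): 16.9 × 2267.0 = 38312 J
q5 (heat steam 100.0→149.6 °C): 16.9 × 2.0 × 49.6 = 1676 J
Total: 112 + 5594 + 7064 + 38312 + 1676 = 52758 J = 52.8 kJ

q = 52.8 kJ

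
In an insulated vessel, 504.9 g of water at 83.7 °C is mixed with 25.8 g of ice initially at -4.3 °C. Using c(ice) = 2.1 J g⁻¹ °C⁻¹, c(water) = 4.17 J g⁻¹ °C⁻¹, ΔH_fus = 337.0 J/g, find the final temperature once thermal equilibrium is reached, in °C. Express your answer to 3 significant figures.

Heat to bring ice to 0 °C and melt it: q₁ = 25.8×2.1×4.3 + 25.8×337.0 = 8927.6 J
Heat the water can supply cooling to 0 °C: 504.9×4.17×83.7 = 176225 J > q₁, so all ice melts.
Energy balance: 504.9×4.17×(83.7 − T) = 8927.6 + 25.8×4.17×(T − 0)
2105.433(83.7 − T) = 8927.6 + 107.586 T
176225 − 8927.6 = 2213.019 T
T = 167297.4 / 2213.019 = 75.60 °C

T_f = 75.6 °C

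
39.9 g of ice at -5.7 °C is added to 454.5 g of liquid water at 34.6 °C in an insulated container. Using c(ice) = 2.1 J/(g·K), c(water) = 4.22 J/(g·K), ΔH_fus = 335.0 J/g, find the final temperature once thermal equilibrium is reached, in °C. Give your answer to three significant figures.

Heat to bring ice to 0 °C and melt it: q₁ = 39.9×2.1×5.7 + 39.9×335.0 = 13844 J
Heat the water can supply cooling to 0 °C: 454.5×4.22×34.6 = 66362.5 J > q₁, so all ice melts.
Energy balance: 454.5×4.22×(34.6 − T) = 13844 + 39.9×4.22×(T − 0)
1917.99(34.6 − T) = 13844 + 168.378 T
66362.5 − 13844 = 2086.368 T
T = 52518.5 / 2086.368 = 25.17 °C

T_f = 25.2 °C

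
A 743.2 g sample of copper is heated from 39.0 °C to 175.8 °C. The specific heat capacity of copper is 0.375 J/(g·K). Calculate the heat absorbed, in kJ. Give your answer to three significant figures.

q = 38.1 kJ

q = m c ΔT = 743.2 × 0.375 × (175.8 − 39.0)
q = 743.2 × 0.375 × 136.8 = 38130 J = 38.1 kJ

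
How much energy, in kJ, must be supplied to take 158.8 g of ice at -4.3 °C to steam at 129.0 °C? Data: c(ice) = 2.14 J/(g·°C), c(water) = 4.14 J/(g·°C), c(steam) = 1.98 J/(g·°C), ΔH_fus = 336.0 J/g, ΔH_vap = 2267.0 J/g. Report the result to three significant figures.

q = 490 kJ

q1 (heat ice -4.3→0.0 °C): 158.8 × 2.14 × 4.3 = 1461 J
q2 (melt at 0 °C): 158.8 × 336.0 = 53357 J
q3 (heat water 0.0→100.0 °C): 158.8 × 4.14 × 100.0 = 65743 J
q4 (vaporize at 100 °C): 158.8 × 2267.0 = 360000 J
q5 (heat steam 100.0→129.0 °C): 158.8 × 1.98 × 29.0 = 9118 J
Total: 1461 + 53357 + 65743 + 360000 + 9118 = 489679 J = 490 kJ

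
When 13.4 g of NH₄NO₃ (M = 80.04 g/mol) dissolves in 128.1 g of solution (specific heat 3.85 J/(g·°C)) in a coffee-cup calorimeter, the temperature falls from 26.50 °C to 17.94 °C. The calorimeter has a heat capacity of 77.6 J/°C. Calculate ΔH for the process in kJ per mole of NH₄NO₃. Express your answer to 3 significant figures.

ΔH = 29.2 kJ/mol

|ΔT| = |17.94 − 26.50| = 8.56 °C
|q_surr| = (128.1 × 3.85 + 77.6) × 8.56 = 570.785 × 8.56 = 4886 J
n(NH₄NO₃) = 13.4 / 80.04 = 0.1674 mol
Temperature fell, so q_rxn = +|q_surr| = 4.886 kJ
ΔH = q_rxn / n = 29.19 kJ/mol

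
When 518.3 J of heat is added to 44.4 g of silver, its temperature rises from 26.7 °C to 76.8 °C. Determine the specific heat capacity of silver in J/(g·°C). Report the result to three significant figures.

c = q / (m ΔT) = 518.3 / (44.4 × 50.1)
c = 518.3 / 2224.44 = 0.233 J/(g·°C)

c = 0.233 J/(g·°C)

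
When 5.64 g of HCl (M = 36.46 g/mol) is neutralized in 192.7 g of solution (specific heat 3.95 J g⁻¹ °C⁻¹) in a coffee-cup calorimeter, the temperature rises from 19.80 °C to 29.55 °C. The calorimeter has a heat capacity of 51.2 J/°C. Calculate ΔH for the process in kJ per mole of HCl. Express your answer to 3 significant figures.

ΔH = -51.2 kJ/mol

|ΔT| = |29.55 − 19.80| = 9.75 °C
|q_surr| = (192.7 × 3.95 + 51.2) × 9.75 = 812.365 × 9.75 = 7921 J
n(HCl) = 5.64 / 36.46 = 0.1547 mol
Temperature rose, so q_rxn = −|q_surr| = -7.921 kJ
ΔH = q_rxn / n = -51.20 kJ/mol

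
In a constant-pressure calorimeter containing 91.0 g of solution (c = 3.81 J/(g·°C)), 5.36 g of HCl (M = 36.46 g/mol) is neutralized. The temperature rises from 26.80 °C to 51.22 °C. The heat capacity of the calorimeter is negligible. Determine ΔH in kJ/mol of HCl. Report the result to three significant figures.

|ΔT| = |51.22 − 26.80| = 24.42 °C
|q_surr| = (91.0 × 3.81) × 24.42 = 346.71 × 24.42 = 8467 J
n(HCl) = 5.36 / 36.46 = 0.1470 mol
Temperature rose, so q_rxn = −|q_surr| = -8.467 kJ
ΔH = q_rxn / n = -57.60 kJ/mol

ΔH = -57.6 kJ/mol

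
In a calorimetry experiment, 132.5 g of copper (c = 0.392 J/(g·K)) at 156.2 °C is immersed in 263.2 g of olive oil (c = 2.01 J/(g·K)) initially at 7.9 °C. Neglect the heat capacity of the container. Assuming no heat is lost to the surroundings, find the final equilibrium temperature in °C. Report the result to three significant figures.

T_f = 21.2 °C

Heat lost by copper = heat gained by olive oil.
(132.5)(0.392)(156.2 − T) = (263.2)(2.01)(T − 7.9)
51.94 (156.2 − T) = 529.032 (T − 7.9)
8113.0 − 51.94 T = 529.032 T − 4179.4
12292.4 = 580.972 T
T = 21.16 °C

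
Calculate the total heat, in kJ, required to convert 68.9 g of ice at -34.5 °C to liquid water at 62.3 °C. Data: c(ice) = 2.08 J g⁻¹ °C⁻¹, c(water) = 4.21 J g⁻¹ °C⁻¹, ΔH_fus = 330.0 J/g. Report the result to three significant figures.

q1 (heat ice -34.5→0.0 °C): 68.9 × 2.08 × 34.5 = 4944 J
q2 (melt at 0 °C): 68.9 × 330.0 = 22737 J
q3 (heat water 0.0→62.3 °C): 68.9 × 4.21 × 62.3 = 18071 J
Total: 4944 + 22737 + 18071 = 45752 J = 45.8 kJ

q = 45.8 kJ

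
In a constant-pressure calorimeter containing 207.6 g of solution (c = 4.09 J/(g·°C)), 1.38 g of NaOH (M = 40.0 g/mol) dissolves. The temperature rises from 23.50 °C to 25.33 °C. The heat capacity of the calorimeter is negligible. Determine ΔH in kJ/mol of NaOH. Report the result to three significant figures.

ΔH = -45.0 kJ/mol

|ΔT| = |25.33 − 23.50| = 1.83 °C
|q_surr| = (207.6 × 4.09) × 1.83 = 849.084 × 1.83 = 1554 J
n(NaOH) = 1.38 / 40.0 = 0.03450 mol
Temperature rose, so q_rxn = −|q_surr| = -1.554 kJ
ΔH = q_rxn / n = -45.04 kJ/mol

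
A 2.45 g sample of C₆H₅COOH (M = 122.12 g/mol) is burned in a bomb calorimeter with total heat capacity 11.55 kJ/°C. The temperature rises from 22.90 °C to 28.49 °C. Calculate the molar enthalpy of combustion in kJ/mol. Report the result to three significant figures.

ΔH = -3220 kJ/mol

ΔT = 28.49 − 22.90 = 5.59 °C
q_cal = C_cal × ΔT = 11.55 × 5.59 = 64.5645 kJ
n = 2.45 / 122.12 = 0.02006 mol
q_rxn = −q_cal = -64.5645 kJ
ΔH = -64.5645 / 0.02006 = -3219 kJ/mol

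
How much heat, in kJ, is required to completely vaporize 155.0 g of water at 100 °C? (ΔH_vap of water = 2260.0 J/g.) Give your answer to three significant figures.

q = m × ΔH_vap = 155.0 × 2260.0 = 350300 J = 350 kJ

q = 350 kJ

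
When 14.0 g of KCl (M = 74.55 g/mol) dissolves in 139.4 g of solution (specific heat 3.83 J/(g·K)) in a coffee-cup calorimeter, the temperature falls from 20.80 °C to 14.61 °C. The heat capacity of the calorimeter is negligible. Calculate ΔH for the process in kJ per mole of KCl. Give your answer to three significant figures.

|ΔT| = |14.61 − 20.80| = 6.19 °C
|q_surr| = (139.4 × 3.83) × 6.19 = 533.902 × 6.19 = 3305 J
n(KCl) = 14.0 / 74.55 = 0.1878 mol
Temperature fell, so q_rxn = +|q_surr| = 3.305 kJ
ΔH = q_rxn / n = 17.60 kJ/mol

ΔH = 17.6 kJ/mol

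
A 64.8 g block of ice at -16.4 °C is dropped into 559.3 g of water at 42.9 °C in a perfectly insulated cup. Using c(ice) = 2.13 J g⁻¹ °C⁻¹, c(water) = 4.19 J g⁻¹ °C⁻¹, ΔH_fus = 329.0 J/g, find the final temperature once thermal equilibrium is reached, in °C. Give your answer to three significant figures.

Heat to bring ice to 0 °C and melt it: q₁ = 64.8×2.13×16.4 + 64.8×329.0 = 23583 J
Heat the water can supply cooling to 0 °C: 559.3×4.19×42.9 = 100535 J > q₁, so all ice melts.
Energy balance: 559.3×4.19×(42.9 − T) = 23583 + 64.8×4.19×(T − 0)
2343.467(42.9 − T) = 23583 + 271.512 T
100535 − 23583 = 2614.979 T
T = 76952 / 2614.979 = 29.43 °C

T_f = 29.4 °C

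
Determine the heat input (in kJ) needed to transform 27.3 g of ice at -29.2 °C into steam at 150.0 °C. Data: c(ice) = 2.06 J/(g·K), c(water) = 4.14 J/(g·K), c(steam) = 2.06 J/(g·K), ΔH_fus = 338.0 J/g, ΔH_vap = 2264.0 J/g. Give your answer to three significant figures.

q1 (heat ice -29.2→0.0 °C): 27.3 × 2.06 × 29.2 = 1642 J
q2 (melt at 0 °C): 27.3 × 338.0 = 9227 J
q3 (heat water 0.0→100.0 °C): 27.3 × 4.14 × 100.0 = 11302 J
q4 (vaporize at 100 °C): 27.3 × 2264.0 = 61807 J
q5 (heat steam 100.0→150.0 °C): 27.3 × 2.06 × 50.0 = 2812 J
Total: 1642 + 9227 + 11302 + 61807 + 2812 = 86790 J = 86.8 kJ

q = 86.8 kJ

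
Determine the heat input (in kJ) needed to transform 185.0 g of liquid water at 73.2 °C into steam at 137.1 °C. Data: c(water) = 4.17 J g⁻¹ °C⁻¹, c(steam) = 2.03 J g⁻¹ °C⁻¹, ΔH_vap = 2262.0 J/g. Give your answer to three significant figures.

q = 453 kJ

q1 (heat water 73.2→100.0 °C): 185.0 × 4.17 × 26.8 = 20675 J
q2 (vaporize at 100 °C): 185.0 × 2262.0 = 418470 J
q3 (heat steam 100.0→137.1 °C): 185.0 × 2.03 × 37.1 = 13933 J
Total: 20675 + 418470 + 13933 = 453078 J = 453 kJ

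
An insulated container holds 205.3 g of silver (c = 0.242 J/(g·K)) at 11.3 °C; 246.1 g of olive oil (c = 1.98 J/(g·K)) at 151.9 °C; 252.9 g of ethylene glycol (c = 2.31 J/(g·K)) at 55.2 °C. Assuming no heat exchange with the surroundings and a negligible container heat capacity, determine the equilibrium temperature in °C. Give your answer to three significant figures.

Σ mᵢcᵢ(T − Tᵢ) = 0  ⇒  T = Σ mᵢcᵢTᵢ / Σ mᵢcᵢ
Σ mᵢcᵢ = 205.3×0.242 + 246.1×1.98 + 252.9×2.31 = 1121.1596
Σ mᵢcᵢTᵢ = 49.6826×11.3 + 487.278×151.9 + 584.199×55.2 = 106830
T = 106830 / 1121.1596 = 95.29 °C

T_f = 95.3 °C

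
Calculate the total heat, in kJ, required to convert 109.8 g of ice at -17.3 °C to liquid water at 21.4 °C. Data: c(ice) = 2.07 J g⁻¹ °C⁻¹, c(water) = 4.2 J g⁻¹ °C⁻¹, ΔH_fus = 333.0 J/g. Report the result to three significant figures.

q = 50.4 kJ

q1 (heat ice -17.3→0.0 °C): 109.8 × 2.07 × 17.3 = 3932 J
q2 (melt at 0 °C): 109.8 × 333.0 = 36563 J
q3 (heat water 0.0→21.4 °C): 109.8 × 4.2 × 21.4 = 9869 J
Total: 3932 + 36563 + 9869 = 50364 J = 50.4 kJ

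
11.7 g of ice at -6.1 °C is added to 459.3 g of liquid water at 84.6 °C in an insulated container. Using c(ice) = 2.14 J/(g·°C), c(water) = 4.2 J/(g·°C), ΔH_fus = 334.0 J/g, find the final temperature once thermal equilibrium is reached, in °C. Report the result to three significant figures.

T_f = 80.4 °C

Heat to bring ice to 0 °C and melt it: q₁ = 11.7×2.14×6.1 + 11.7×334.0 = 4060.5 J
Heat the water can supply cooling to 0 °C: 459.3×4.2×84.6 = 163198 J > q₁, so all ice melts.
Energy balance: 459.3×4.2×(84.6 − T) = 4060.5 + 11.7×4.2×(T − 0)
1929.06(84.6 − T) = 4060.5 + 49.14 T
163198 − 4060.5 = 1978.20 T
T = 159137.5 / 1978.20 = 80.446 °C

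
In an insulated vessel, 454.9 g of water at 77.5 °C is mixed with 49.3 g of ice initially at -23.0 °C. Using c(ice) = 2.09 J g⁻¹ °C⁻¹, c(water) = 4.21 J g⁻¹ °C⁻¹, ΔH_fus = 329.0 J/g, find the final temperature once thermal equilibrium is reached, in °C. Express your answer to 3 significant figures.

T_f = 61.2 °C

Heat to bring ice to 0 °C and melt it: q₁ = 49.3×2.09×23.0 + 49.3×329.0 = 18590 J
Heat the water can supply cooling to 0 °C: 454.9×4.21×77.5 = 148422 J > q₁, so all ice melts.
Energy balance: 454.9×4.21×(77.5 − T) = 18590 + 49.3×4.21×(T − 0)
1915.129(77.5 − T) = 18590 + 207.553 T
148422 − 18590 = 2122.682 T
T = 129832 / 2122.682 = 61.16 °C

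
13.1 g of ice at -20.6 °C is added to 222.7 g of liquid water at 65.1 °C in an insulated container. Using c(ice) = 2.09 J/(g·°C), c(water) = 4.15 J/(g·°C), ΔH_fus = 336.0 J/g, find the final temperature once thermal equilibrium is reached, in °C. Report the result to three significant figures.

Heat to bring ice to 0 °C and melt it: q₁ = 13.1×2.09×20.6 + 13.1×336.0 = 4965.6 J
Heat the water can supply cooling to 0 °C: 222.7×4.15×65.1 = 60165.7 J > q₁, so all ice melts.
Energy balance: 222.7×4.15×(65.1 − T) = 4965.6 + 13.1×4.15×(T − 0)
924.205(65.1 − T) = 4965.6 + 54.365 T
60165.7 − 4965.6 = 978.570 T
T = 55200.1 / 978.570 = 56.41 °C

T_f = 56.4 °C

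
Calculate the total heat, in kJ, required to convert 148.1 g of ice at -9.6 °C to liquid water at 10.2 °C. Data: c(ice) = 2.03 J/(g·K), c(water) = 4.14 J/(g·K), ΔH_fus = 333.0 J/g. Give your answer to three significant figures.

q = 58.5 kJ

q1 (heat ice -9.6→0.0 °C): 148.1 × 2.03 × 9.6 = 2886 J
q2 (melt at 0 °C): 148.1 × 333.0 = 49317 J
q3 (heat water 0.0→10.2 °C): 148.1 × 4.14 × 10.2 = 6254 J
Total: 2886 + 49317 + 6254 = 58457 J = 58.5 kJ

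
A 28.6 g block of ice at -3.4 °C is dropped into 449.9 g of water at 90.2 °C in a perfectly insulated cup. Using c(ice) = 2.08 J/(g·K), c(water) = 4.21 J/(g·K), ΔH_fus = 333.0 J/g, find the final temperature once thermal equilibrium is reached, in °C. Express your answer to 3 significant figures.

Heat to bring ice to 0 °C and melt it: q₁ = 28.6×2.08×3.4 + 28.6×333.0 = 9726.1 J
Heat the water can supply cooling to 0 °C: 449.9×4.21×90.2 = 170846 J > q₁, so all ice melts.
Energy balance: 449.9×4.21×(90.2 − T) = 9726.1 + 28.6×4.21×(T − 0)
1894.079(90.2 − T) = 9726.1 + 120.406 T
170846 − 9726.1 = 2014.485 T
T = 161119.9 / 2014.485 = 79.98 °C

T_f = 80.0 °C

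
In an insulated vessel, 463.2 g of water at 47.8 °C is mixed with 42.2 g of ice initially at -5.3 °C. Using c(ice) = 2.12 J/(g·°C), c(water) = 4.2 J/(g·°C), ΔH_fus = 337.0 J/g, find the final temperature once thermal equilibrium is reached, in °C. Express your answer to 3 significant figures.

Heat to bring ice to 0 °C and melt it: q₁ = 42.2×2.12×5.3 + 42.2×337.0 = 14696 J
Heat the water can supply cooling to 0 °C: 463.2×4.2×47.8 = 92992.0 J > q₁, so all ice melts.
Energy balance: 463.2×4.2×(47.8 − T) = 14696 + 42.2×4.2×(T − 0)
1945.44(47.8 − T) = 14696 + 177.24 T
92992.0 − 14696 = 2122.68 T
T = 78296.0 / 2122.68 = 36.89 °C

T_f = 36.9 °C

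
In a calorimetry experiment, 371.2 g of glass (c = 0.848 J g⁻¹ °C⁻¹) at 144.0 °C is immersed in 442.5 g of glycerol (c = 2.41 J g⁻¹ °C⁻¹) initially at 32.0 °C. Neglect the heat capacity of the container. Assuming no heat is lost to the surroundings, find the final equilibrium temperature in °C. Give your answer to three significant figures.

T_f = 57.5 °C

Heat lost by glass = heat gained by glycerol.
(371.2)(0.848)(144.0 − T) = (442.5)(2.41)(T − 32.0)
314.7776 (144.0 − T) = 1066.425 (T − 32.0)
45328 − 314.7776 T = 1066.425 T − 34126
79454 = 1381.2026 T
T = 57.53 °C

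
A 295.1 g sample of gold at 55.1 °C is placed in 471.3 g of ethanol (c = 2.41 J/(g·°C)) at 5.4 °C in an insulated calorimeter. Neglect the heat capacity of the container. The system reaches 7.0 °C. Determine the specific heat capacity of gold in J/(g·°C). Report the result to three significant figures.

c = 0.128 J/(g·°C)

q_gained = (471.3 × 2.41) × (7.0 − 5.4) = 1817 J
q_lost = 295.1 × c × (55.1 − 7.0) = 14194.31 c
Set equal: c = 1817 / 14194.31 = 0.128 J/(g·°C)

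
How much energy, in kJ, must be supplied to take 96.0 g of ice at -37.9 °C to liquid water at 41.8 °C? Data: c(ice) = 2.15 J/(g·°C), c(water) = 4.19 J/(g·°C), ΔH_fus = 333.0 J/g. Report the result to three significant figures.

q1 (heat ice -37.9→0.0 °C): 96.0 × 2.15 × 37.9 = 7823 J
q2 (melt at 0 °C): 96.0 × 333.0 = 31968 J
q3 (heat water 0.0→41.8 °C): 96.0 × 4.19 × 41.8 = 16814 J
Total: 7823 + 31968 + 16814 = 56605 J = 56.6 kJ

q = 56.6 kJ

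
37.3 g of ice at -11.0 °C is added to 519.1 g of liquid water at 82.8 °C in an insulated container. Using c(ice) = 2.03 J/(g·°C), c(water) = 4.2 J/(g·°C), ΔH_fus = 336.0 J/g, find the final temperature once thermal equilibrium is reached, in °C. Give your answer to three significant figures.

Heat to bring ice to 0 °C and melt it: q₁ = 37.3×2.03×11.0 + 37.3×336.0 = 13366 J
Heat the water can supply cooling to 0 °C: 519.1×4.2×82.8 = 180522 J > q₁, so all ice melts.
Energy balance: 519.1×4.2×(82.8 − T) = 13366 + 37.3×4.2×(T − 0)
2180.22(82.8 − T) = 13366 + 156.66 T
180522 − 13366 = 2336.88 T
T = 167156 / 2336.88 = 71.53 °C

T_f = 71.5 °C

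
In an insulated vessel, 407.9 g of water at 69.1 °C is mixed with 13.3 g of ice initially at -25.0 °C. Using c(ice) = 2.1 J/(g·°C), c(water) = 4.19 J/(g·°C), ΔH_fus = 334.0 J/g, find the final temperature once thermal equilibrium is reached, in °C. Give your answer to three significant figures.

T_f = 64.0 °C

Heat to bring ice to 0 °C and melt it: q₁ = 13.3×2.1×25.0 + 13.3×334.0 = 5140.5 J
Heat the water can supply cooling to 0 °C: 407.9×4.19×69.1 = 118099 J > q₁, so all ice melts.
Energy balance: 407.9×4.19×(69.1 − T) = 5140.5 + 13.3×4.19×(T − 0)
1709.101(69.1 − T) = 5140.5 + 55.727 T
118099 − 5140.5 = 1764.828 T
T = 112958.5 / 1764.828 = 64.01 °C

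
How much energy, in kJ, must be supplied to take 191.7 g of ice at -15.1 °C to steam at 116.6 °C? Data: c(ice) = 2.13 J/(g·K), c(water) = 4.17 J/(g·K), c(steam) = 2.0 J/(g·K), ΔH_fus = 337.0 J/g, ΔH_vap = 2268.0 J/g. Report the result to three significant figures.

q1 (heat ice -15.1→0.0 °C): 191.7 × 2.13 × 15.1 = 6166 J
q2 (melt at 0 °C): 191.7 × 337.0 = 64603 J
q3 (heat water 0.0→100.0 °C): 191.7 × 4.17 × 100.0 = 79939 J
q4 (vaporize at 100 °C): 191.7 × 2268.0 = 434776 J
q5 (heat steam 100.0→116.6 °C): 191.7 × 2.0 × 16.6 = 6364 J
Total: 6166 + 64603 + 79939 + 434776 + 6364 = 591848 J = 592 kJ

q = 592 kJ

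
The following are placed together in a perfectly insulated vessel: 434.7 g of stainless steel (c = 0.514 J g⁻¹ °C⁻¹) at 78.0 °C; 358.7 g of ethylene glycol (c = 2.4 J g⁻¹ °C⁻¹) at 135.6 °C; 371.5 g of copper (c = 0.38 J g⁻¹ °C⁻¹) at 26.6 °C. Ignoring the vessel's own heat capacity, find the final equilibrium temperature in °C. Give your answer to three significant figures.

T_f = 113 °C

Σ mᵢcᵢ(T − Tᵢ) = 0  ⇒  T = Σ mᵢcᵢTᵢ / Σ mᵢcᵢ
Σ mᵢcᵢ = 434.7×0.514 + 358.7×2.4 + 371.5×0.38 = 1225.4858
Σ mᵢcᵢTᵢ = 223.4358×78.0 + 860.88×135.6 + 141.17×26.6 = 137920
T = 137920 / 1225.4858 = 112.5 °C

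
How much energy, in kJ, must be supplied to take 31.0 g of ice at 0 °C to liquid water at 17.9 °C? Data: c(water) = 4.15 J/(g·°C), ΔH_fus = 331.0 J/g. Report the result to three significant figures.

q1 (melt at 0 °C): 31.0 × 331.0 = 10261 J
q2 (heat water 0.0→17.9 °C): 31.0 × 4.15 × 17.9 = 2303 J
Total: 10261 + 2303 = 12564 J = 12.6 kJ

q = 12.6 kJ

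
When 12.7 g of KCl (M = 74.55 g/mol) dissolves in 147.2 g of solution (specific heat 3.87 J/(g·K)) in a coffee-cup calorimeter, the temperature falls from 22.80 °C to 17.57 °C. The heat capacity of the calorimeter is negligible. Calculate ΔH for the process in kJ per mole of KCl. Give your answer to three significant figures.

|ΔT| = |17.57 − 22.80| = 5.23 °C
|q_surr| = (147.2 × 3.87) × 5.23 = 569.664 × 5.23 = 2979 J
n(KCl) = 12.7 / 74.55 = 0.1704 mol
Temperature fell, so q_rxn = +|q_surr| = 2.979 kJ
ΔH = q_rxn / n = 17.48 kJ/mol

ΔH = 17.5 kJ/mol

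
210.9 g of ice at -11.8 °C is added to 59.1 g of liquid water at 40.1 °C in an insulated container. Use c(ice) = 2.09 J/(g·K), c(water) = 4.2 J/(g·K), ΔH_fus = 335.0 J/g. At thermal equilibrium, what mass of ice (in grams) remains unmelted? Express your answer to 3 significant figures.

m_ice remaining = 197 g

Heat to warm all ice to 0 °C: 210.9×2.09×11.8 = 5201.2 J
Heat released by water cooling to 0 °C: 59.1×4.2×40.1 = 9953.6 J
9953.6 J < 5201.2 + 210.9×335.0 = 75852.7 J, so not all ice melts; final T = 0 °C.
Heat left for melting: 9953.6 − 5201.2 = 4752.4 J
Mass melted = 4752.4 / 335.0 = 14.19 g
Ice remaining = 210.9 − 14.19 = 196.71 g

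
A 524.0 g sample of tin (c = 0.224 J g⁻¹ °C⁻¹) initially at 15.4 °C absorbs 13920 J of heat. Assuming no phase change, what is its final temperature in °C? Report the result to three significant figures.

T_f = 134 °C

ΔT = q / (m c) = 13920 / (524.0 × 0.224) = 118.6 °C
T_f = 15.4 + 118.6 = 134.0 °C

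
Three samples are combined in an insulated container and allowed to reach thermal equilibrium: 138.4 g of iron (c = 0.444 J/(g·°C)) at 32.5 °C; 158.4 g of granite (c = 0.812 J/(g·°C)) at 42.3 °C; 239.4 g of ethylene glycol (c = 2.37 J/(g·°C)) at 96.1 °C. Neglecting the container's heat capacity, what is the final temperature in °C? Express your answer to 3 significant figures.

Σ mᵢcᵢ(T − Tᵢ) = 0  ⇒  T = Σ mᵢcᵢTᵢ / Σ mᵢcᵢ
Σ mᵢcᵢ = 138.4×0.444 + 158.4×0.812 + 239.4×2.37 = 757.4484
Σ mᵢcᵢTᵢ = 61.4496×32.5 + 128.6208×42.3 + 567.378×96.1 = 61963
T = 61963 / 757.4484 = 81.80 °C

T_f = 81.8 °C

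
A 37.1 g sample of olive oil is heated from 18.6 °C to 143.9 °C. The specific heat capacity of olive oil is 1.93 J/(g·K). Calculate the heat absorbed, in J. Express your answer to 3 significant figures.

q = 8970 J

q = m c ΔT = 37.1 × 1.93 × (143.9 − 18.6)
q = 37.1 × 1.93 × 125.3 = 8972 J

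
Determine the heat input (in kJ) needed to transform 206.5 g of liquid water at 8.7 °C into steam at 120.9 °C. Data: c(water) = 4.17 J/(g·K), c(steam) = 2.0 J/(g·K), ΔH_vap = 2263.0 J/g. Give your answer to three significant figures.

q1 (heat water 8.7→100.0 °C): 206.5 × 4.17 × 91.3 = 78619 J
q2 (vaporize at 100 °C): 206.5 × 2263.0 = 467310 J
q3 (heat steam 100.0→120.9 °C): 206.5 × 2.0 × 20.9 = 8632 J
Total: 78619 + 467310 + 8632 = 554561 J = 555 kJ

q = 555 kJ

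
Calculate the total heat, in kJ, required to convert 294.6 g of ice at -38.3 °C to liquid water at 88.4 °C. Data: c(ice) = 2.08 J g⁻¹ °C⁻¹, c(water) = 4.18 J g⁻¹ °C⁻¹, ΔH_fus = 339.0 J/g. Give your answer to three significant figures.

q1 (heat ice -38.3→0.0 °C): 294.6 × 2.08 × 38.3 = 23469 J
q2 (melt at 0 °C): 294.6 × 339.0 = 99869 J
q3 (heat water 0.0→88.4 °C): 294.6 × 4.18 × 88.4 = 108858 J
Total: 23469 + 99869 + 108858 = 232196 J = 232 kJ

q = 232 kJ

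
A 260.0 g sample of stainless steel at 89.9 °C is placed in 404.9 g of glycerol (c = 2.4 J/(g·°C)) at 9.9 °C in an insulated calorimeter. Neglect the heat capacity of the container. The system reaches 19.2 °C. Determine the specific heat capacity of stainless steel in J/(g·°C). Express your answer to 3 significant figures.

c = 0.492 J/(g·°C)

q_gained = (404.9 × 2.4) × (19.2 − 9.9) = 9037 J
q_lost = 260.0 × c × (89.9 − 19.2) = 18382 c
Set equal: c = 9037 / 18382 = 0.492 J/(g·°C)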